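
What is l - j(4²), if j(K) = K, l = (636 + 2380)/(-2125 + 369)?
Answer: -7778/439 ≈ -17.718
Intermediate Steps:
l = -754/439 (l = 3016/(-1756) = 3016*(-1/1756) = -754/439 ≈ -1.7175)
l - j(4²) = -754/439 - 1*4² = -754/439 - 1*16 = -754/439 - 16 = -7778/439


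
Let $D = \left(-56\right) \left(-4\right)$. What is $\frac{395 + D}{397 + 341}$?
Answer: $\frac{619}{738} \approx 0.83875$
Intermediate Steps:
$D = 224$
$\frac{395 + D}{397 + 341} = \frac{395 + 224}{397 + 341} = \frac{619}{738}$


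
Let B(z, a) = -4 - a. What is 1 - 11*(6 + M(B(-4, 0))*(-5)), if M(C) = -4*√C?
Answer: -65 - 440*I ≈ -65.0 - 440.0*I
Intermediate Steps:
1 - 11*(6 + M(B(-4, 0))*(-5)) = 1 - 11*(6 - 4*√(-4 - 1*0)*(-5)) = 1 - 11*(6 - 4*√(-4 + 0)*(-5)) = 1 - 11*(6 - 8*I*(-5)) = 1 - 11*(6 + 40*I) = 1 + (-66 - 440*I) = -65 - 440*I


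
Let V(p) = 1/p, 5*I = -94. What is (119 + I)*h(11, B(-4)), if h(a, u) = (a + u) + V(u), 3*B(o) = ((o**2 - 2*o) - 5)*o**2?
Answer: 17110319/1520 ≈ 11257.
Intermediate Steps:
I = -94/5 (I = (1/5)*(-94) = -94/5 ≈ -18.800)
B(o) = o**2*(-5 + o**2 - 2*o)/3 (B(o) = (((o**2 - 2*o) - 5)*o**2)/3 = ((-5 + o**2 - 2*o)*o**2)/3 = (o**2*(-5 + o**2 - 2*o))/3 = o**2*(-5 + o**2 - 2*o)/3)
V(p) = 1/p
h(a, u) = a + u + 1/u (h(a, u) = (a + u) + 1/u = a + u + 1/u)
(119 + I)*h(11, B(-4)) = (119 - 94/5)*(11 + (1/3)*(-4)**2*(-5 + (-4)**2 - 2*(-4)) + 1/((1/3)*(-4)**2*(-5 + (-4)**2 - 2*(-4)))) = 501*(11 + (1/3)*16*(-5 + 16 + 8) + 1/((1/3)*16*(-5 + 16 + 8)))/5 = 501*(11 + (1/3)*16*19 + 1/((1/3)*16*19))/5 = 501*(11 + 304/3 + 1/(304/3))/5 = 501*(11 + 304/3 + 3/304)/5 = (501/5)*(102457/912) = 17110319/1520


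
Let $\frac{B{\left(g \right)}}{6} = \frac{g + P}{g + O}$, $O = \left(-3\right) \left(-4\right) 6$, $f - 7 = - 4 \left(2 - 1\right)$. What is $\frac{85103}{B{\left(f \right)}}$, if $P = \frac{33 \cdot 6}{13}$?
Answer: $\frac{27658475}{474} \approx 58351.0$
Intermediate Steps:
$f = 3$ ($f = 7 - 4 \left(2 - 1\right) = 7 - 4 = 3$)
$O = 72$ ($O = 12 \cdot 6 = 72$)
$P = \frac{198}{13}$ ($P = 198 \cdot \frac{1}{13} = \frac{198}{13} \approx 15.231$)
$B{\left(g \right)} = \frac{6 \left(\frac{198}{13} + g\right)}{72 + g}$ ($B{\left(g \right)} = 6 \frac{g + \frac{198}{13}}{g + 72} = 6 \frac{\frac{198}{13} + g}{72 + g} = \frac{6 \left(\frac{198}{13} + g\right)}{72 + g}$)
$\frac{85103}{B{\left(f \right)}} = \frac{85103}{\frac{6}{13} \frac{1}{72 + 3} \left(198 + 13 \cdot 3\right)} = \frac{85103}{\frac{6}{13} \cdot \frac{1}{75} \left(198 + 39\right)} = \frac{85103}{\frac{6}{13} \cdot \frac{1}{75} \cdot 237} = \frac{85103}{\frac{474}{325}} = 85103 \cdot \frac{325}{474} = \frac{27658475}{474}$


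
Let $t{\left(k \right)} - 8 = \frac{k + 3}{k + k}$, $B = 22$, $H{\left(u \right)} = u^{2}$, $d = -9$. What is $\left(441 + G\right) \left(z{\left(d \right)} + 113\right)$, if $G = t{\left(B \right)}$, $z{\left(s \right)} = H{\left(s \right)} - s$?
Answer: $\frac{4015543}{44} \approx 91262.0$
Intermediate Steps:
$z{\left(s \right)} = s^{2} - s$
$t{\left(k \right)} = 8 + \frac{3 + k}{2 k}$ ($t{\left(k \right)} = 8 + \frac{k + 3}{k + k} = 8 + \frac{3 + k}{2 k}$)
$G = \frac{377}{44}$ ($G = \frac{3 + 17 \cdot 22}{2 \cdot 22} = \frac{1}{2} \cdot \frac{1}{22} \left(3 + 374\right) = \frac{1}{2} \cdot \frac{1}{22} \cdot 377 = \frac{377}{44} \approx 8.5682$)
$\left(441 + G\right) \left(z{\left(d \right)} + 113\right) = \left(441 + \frac{377}{44}\right) \left(- 9 \left(-1 - 9\right) + 113\right) = \frac{19781 \left(\left(-9\right) \left(-10\right) + 113\right)}{44} = \frac{19781 \left(90 + 113\right)}{44} = \frac{19781}{44} \cdot 203 = \frac{4015543}{44}$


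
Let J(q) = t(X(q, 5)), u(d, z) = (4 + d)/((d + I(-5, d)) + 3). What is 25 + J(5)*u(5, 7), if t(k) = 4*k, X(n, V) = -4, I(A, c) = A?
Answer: -23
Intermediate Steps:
u(d, z) = (4 + d)/(-2 + d) (u(d, z) = (4 + d)/((d - 5) + 3) = (4 + d)/((-5 + d) + 3) = (4 + d)/(-2 + d))
J(q) = -16 (J(q) = 4*(-4) = -16)
25 + J(5)*u(5, 7) = 25 - 16*(4 + 5)/(-2 + 5) = 25 - 16*9/3 = 25 - 16*3 = 25 - 48 = -23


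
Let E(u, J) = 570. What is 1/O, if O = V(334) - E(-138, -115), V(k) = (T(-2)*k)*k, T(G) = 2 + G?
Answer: -1/570 ≈ -0.0017544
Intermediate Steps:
V(k) = 0 (V(k) = ((2 - 2)*k)*k = (0*k)*k = 0*k = 0)
O = -570 (O = 0 - 1*570 = 0 - 570 = -570)
1/O = 1/(-570) = -1/570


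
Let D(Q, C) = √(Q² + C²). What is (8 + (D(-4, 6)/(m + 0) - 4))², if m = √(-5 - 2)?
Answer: 60/7 - 16*I*√91/7 ≈ 8.5714 - 21.804*I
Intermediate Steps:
m = I*√7 (m = √(-7) = I*√7 ≈ 2.6458*I)
D(Q, C) = √(C² + Q²)
(8 + (D(-4, 6)/(m + 0) - 4))² = (8 + (√(6² + (-4)²)/(I*√7 + 0) - 4))² = (8 + (√(36 + 16)/((I*√7)) - 4))² = (8 + ((-I*√7/7)*√52 - 4))² = (8 + ((-I*√7/7)*(2*√13) - 4))² = (8 + (-2*I*√91/7 - 4))² = (8 + (-4 - 2*I*√91/7))² = (4 - 2*I*√91/7)²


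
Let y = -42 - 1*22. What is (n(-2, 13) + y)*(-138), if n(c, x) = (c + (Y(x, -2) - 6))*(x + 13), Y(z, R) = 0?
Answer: 37536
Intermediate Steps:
n(c, x) = (-6 + c)*(13 + x) (n(c, x) = (c + (0 - 6))*(x + 13) = (c - 6)*(13 + x) = (-6 + c)*(13 + x))
y = -64 (y = -42 - 22 = -64)
(n(-2, 13) + y)*(-138) = ((-78 - 6*13 + 13*(-2) - 2*13) - 64)*(-138) = ((-78 - 78 - 26 - 26) - 64)*(-138) = (-208 - 64)*(-138) = -272*(-138) = 37536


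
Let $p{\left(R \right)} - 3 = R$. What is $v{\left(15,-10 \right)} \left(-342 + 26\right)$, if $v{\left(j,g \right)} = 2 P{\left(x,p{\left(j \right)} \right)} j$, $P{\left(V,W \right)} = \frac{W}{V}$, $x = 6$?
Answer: $-28440$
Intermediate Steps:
$p{\left(R \right)} = 3 + R$
$v{\left(j,g \right)} = j \left(1 + \frac{j}{3}\right)$ ($v{\left(j,g \right)} = 2 \frac{3 + j}{6} j = 2 \left(3 + j\right) \frac{1}{6} j = 2 \left(\frac{1}{2} + \frac{j}{6}\right) j = \left(1 + \frac{j}{3}\right) j = j \left(1 + \frac{j}{3}\right)$)
$v{\left(15,-10 \right)} \left(-342 + 26\right) = \frac{1}{3} \cdot 15 \left(3 + 15\right) \left(-342 + 26\right) = \frac{1}{3} \cdot 15 \cdot 18 \left(-316\right) = 90 \left(-316\right) = -28440$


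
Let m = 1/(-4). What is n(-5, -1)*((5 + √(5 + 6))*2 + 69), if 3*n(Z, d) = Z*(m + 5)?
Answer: -7505/12 - 95*√11/6 ≈ -677.93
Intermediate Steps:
m = -¼ ≈ -0.25000
n(Z, d) = 19*Z/12 (n(Z, d) = (Z*(-¼ + 5))/3 = (Z*(19/4))/3 = (19*Z/4)/3 = 19*Z/12)
n(-5, -1)*((5 + √(5 + 6))*2 + 69) = ((19/12)*(-5))*((5 + √(5 + 6))*2 + 69) = -95*((5 + √11)*2 + 69)/12 = -95*((10 + 2*√11) + 69)/12 = -95*(79 + 2*√11)/12 = -7505/12 - 95*√11/6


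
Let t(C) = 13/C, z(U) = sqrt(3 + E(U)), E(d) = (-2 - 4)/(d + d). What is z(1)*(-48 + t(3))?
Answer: 0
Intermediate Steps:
E(d) = -3/d (E(d) = -6*1/(2*d) = -3/d)
z(U) = sqrt(3 - 3/U)
z(1)*(-48 + t(3)) = sqrt(3 - 3/1)*(-48 + 13/3) = sqrt(3 - 3*1)*(-48 + 13*(1/3)) = sqrt(3 - 3)*(-48 + 13/3) = sqrt(0)*(-131/3) = 0*(-131/3) = 0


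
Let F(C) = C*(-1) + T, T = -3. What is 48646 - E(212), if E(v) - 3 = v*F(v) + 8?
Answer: 94215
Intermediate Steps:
F(C) = -3 - C (F(C) = C*(-1) - 3 = -C - 3 = -3 - C)
E(v) = 11 + v*(-3 - v) (E(v) = 3 + (v*(-3 - v) + 8) = 3 + (8 + v*(-3 - v)) = 11 + v*(-3 - v))
48646 - E(212) = 48646 - (11 - 1*212*(3 + 212)) = 48646 - (11 - 1*212*215) = 48646 - (11 - 45580) = 48646 - 1*(-45569) = 48646 + 45569 = 94215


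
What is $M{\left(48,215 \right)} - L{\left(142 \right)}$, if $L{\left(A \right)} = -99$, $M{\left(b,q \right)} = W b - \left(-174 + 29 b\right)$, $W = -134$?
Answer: $-7551$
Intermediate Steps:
$M{\left(b,q \right)} = 174 - 163 b$ ($M{\left(b,q \right)} = - 134 b - \left(-174 + 29 b\right) = 174 - 163 b$)
$M{\left(48,215 \right)} - L{\left(142 \right)} = \left(174 - 7824\right) - -99 = \left(174 - 7824\right) + 99 = -7650 + 99 = -7551$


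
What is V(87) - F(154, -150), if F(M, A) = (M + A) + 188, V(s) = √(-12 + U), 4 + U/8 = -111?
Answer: -192 + 2*I*√233 ≈ -192.0 + 30.529*I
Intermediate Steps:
U = -920 (U = -32 + 8*(-111) = -32 - 888 = -920)
V(s) = 2*I*√233 (V(s) = √(-12 - 920) = √(-932) = 2*I*√233)
F(M, A) = 188 + A + M (F(M, A) = (A + M) + 188 = 188 + A + M)
V(87) - F(154, -150) = 2*I*√233 - (188 - 150 + 154) = 2*I*√233 - 1*192 = 2*I*√233 - 192 = -192 + 2*I*√233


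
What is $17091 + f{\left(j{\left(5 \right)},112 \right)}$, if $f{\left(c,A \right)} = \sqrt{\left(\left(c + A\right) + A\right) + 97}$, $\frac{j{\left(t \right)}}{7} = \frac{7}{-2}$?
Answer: $17091 + \frac{\sqrt{1186}}{2} \approx 17108.0$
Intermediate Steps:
$j{\left(t \right)} = - \frac{49}{2}$ ($j{\left(t \right)} = 7 \frac{7}{-2} = 7 \cdot 7 \left(- \frac{1}{2}\right) = 7 \left(- \frac{7}{2}\right) = - \frac{49}{2}$)
$f{\left(c,A \right)} = \sqrt{97 + c + 2 A}$ ($f{\left(c,A \right)} = \sqrt{\left(\left(A + c\right) + A\right) + 97} = \sqrt{\left(c + 2 A\right) + 97} = \sqrt{97 + c + 2 A}$)
$17091 + f{\left(j{\left(5 \right)},112 \right)} = 17091 + \sqrt{97 - \frac{49}{2} + 2 \cdot 112} = 17091 + \sqrt{97 - \frac{49}{2} + 224} = 17091 + \sqrt{\frac{593}{2}} = 17091 + \frac{\sqrt{1186}}{2}$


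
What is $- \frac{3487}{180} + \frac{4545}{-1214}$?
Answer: $- \frac{2525659}{109260} \approx -23.116$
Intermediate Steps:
$- \frac{3487}{180} + \frac{4545}{-1214} = \left(-3487\right) \frac{1}{180} + 4545 \left(- \frac{1}{1214}\right) = - \frac{3487}{180} - \frac{4545}{1214} = - \frac{2525659}{109260}$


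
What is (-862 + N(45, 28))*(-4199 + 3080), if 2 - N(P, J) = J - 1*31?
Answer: 958983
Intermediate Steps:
N(P, J) = 33 - J (N(P, J) = 2 - (J - 1*31) = 2 - (J - 31) = 2 - (-31 + J) = 2 + (31 - J) = 33 - J)
(-862 + N(45, 28))*(-4199 + 3080) = (-862 + (33 - 1*28))*(-4199 + 3080) = (-862 + (33 - 28))*(-1119) = (-862 + 5)*(-1119) = -857*(-1119) = 958983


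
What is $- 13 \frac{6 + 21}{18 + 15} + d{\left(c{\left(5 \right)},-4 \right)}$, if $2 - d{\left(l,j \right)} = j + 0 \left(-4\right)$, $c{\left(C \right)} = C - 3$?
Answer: $- \frac{51}{11} \approx -4.6364$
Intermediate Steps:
$c{\left(C \right)} = -3 + C$
$d{\left(l,j \right)} = 2 - j$ ($d{\left(l,j \right)} = 2 - \left(j + 0 \left(-4\right)\right) = 2 - \left(j + 0\right) = 2 - j$)
$- 13 \frac{6 + 21}{18 + 15} + d{\left(c{\left(5 \right)},-4 \right)} = - 13 \frac{6 + 21}{18 + 15} + \left(2 - -4\right) = - 13 \cdot \frac{27}{33} + \left(2 + 4\right) = - 13 \cdot 27 \cdot \frac{1}{33} + 6 = \left(-13\right) \frac{9}{11} + 6 = - \frac{117}{11} + 6 = - \frac{51}{11}$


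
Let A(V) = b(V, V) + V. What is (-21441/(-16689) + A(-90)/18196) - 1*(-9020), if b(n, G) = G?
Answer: 228293166108/25306087 ≈ 9021.3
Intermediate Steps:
A(V) = 2*V (A(V) = V + V = 2*V)
(-21441/(-16689) + A(-90)/18196) - 1*(-9020) = (-21441/(-16689) + (2*(-90))/18196) - 1*(-9020) = (-21441*(-1/16689) - 180*1/18196) + 9020 = (7147/5563 - 45/4549) + 9020 = 32261368/25306087 + 9020 = 228293166108/25306087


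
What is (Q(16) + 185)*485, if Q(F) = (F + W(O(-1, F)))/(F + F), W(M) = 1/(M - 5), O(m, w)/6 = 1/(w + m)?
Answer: 66213655/736 ≈ 89964.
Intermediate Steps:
O(m, w) = 6/(m + w) (O(m, w) = 6/(w + m) = 6/(m + w))
W(M) = 1/(-5 + M)
Q(F) = (F + 1/(-5 + 6/(-1 + F)))/(2*F) (Q(F) = (F + 1/(-5 + 6/(-1 + F)))/(F + F) = (F + 1/(-5 + 6/(-1 + F)))/((2*F)) = (F + 1/(-5 + 6/(-1 + F)))*(1/(2*F)) = (F + 1/(-5 + 6/(-1 + F)))/(2*F))
(Q(16) + 185)*485 = ((½)*(1 - 1*16 + 16*(-11 + 5*16))/(16*(-11 + 5*16)) + 185)*485 = ((½)*(1/16)*(1 - 16 + 16*(-11 + 80))/(-11 + 80) + 185)*485 = ((½)*(1/16)*(1 - 16 + 16*69)/69 + 185)*485 = ((½)*(1/16)*(1/69)*(1 - 16 + 1104) + 185)*485 = ((½)*(1/16)*(1/69)*1089 + 185)*485 = (363/736 + 185)*485 = (136523/736)*485 = 66213655/736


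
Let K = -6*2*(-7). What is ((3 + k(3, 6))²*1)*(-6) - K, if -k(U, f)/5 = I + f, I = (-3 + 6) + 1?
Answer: -13338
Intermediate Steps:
I = 4 (I = 3 + 1 = 4)
K = 84 (K = -12*(-7) = 84)
k(U, f) = -20 - 5*f (k(U, f) = -5*(4 + f) = -20 - 5*f)
((3 + k(3, 6))²*1)*(-6) - K = ((3 + (-20 - 5*6))²*1)*(-6) - 1*84 = ((3 + (-20 - 30))²*1)*(-6) - 84 = ((3 - 50)²*1)*(-6) - 84 = ((-47)²*1)*(-6) - 84 = (2209*1)*(-6) - 84 = 2209*(-6) - 84 = -13254 - 84 = -13338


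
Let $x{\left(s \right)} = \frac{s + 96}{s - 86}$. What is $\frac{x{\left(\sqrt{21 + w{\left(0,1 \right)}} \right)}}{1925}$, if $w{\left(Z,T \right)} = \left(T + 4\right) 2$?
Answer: $- \frac{8287}{14177625} - \frac{26 \sqrt{31}}{2025375} \approx -0.00065599$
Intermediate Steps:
$w{\left(Z,T \right)} = 8 + 2 T$ ($w{\left(Z,T \right)} = \left(4 + T\right) 2 = 8 + 2 T$)
$x{\left(s \right)} = \frac{96 + s}{-86 + s}$
$\frac{x{\left(\sqrt{21 + w{\left(0,1 \right)}} \right)}}{1925} = \frac{\frac{1}{-86 + \sqrt{21 + \left(8 + 2 \cdot 1\right)}} \left(96 + \sqrt{21 + \left(8 + 2 \cdot 1\right)}\right)}{1925} = \frac{96 + \sqrt{21 + \left(8 + 2\right)}}{-86 + \sqrt{21 + \left(8 + 2\right)}} \frac{1}{1925} = \frac{96 + \sqrt{21 + 10}}{-86 + \sqrt{21 + 10}} \cdot \frac{1}{1925} = \frac{96 + \sqrt{31}}{-86 + \sqrt{31}} \cdot \frac{1}{1925} = \frac{96 + \sqrt{31}}{1925 \left(-86 + \sqrt{31}\right)}$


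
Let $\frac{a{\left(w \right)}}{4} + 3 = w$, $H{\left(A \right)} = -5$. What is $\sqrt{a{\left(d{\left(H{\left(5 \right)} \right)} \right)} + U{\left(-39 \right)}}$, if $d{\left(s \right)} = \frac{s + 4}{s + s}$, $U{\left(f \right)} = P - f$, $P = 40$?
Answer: $\frac{\sqrt{1685}}{5} \approx 8.2097$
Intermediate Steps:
$U{\left(f \right)} = 40 - f$
$d{\left(s \right)} = \frac{4 + s}{2 s}$
$a{\left(w \right)} = -12 + 4 w$
$\sqrt{a{\left(d{\left(H{\left(5 \right)} \right)} \right)} + U{\left(-39 \right)}} = \sqrt{\left(-12 + 4 \frac{4 - 5}{2 \left(-5\right)}\right) + \left(40 - -39\right)} = \sqrt{\left(-12 + 4 \cdot \frac{1}{2} \left(- \frac{1}{5}\right) \left(-1\right)\right) + \left(40 + 39\right)} = \sqrt{\left(-12 + 4 \cdot \frac{1}{10}\right) + 79} = \sqrt{\left(-12 + \frac{2}{5}\right) + 79} = \sqrt{- \frac{58}{5} + 79} = \sqrt{\frac{337}{5}} = \frac{\sqrt{1685}}{5}$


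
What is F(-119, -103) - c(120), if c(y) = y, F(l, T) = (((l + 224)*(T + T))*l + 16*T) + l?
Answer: 2572083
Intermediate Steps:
F(l, T) = l + 16*T + 2*T*l*(224 + l) (F(l, T) = (((224 + l)*(2*T))*l + 16*T) + l = ((2*T*(224 + l))*l + 16*T) + l = (2*T*l*(224 + l) + 16*T) + l = (16*T + 2*T*l*(224 + l)) + l = l + 16*T + 2*T*l*(224 + l))
F(-119, -103) - c(120) = (-119 + 16*(-103) + 2*(-103)*(-119)² + 448*(-103)*(-119)) - 1*120 = (-119 - 1648 + 2*(-103)*14161 + 5491136) - 120 = (-119 - 1648 - 2917166 + 5491136) - 120 = 2572203 - 120 = 2572083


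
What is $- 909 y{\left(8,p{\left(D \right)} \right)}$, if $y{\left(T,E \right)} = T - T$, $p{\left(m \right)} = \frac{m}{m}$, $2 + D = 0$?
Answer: $0$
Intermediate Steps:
$D = -2$ ($D = -2 + 0 = -2$)
$p{\left(m \right)} = 1$
$y{\left(T,E \right)} = 0$
$- 909 y{\left(8,p{\left(D \right)} \right)} = \left(-909\right) 0 = 0$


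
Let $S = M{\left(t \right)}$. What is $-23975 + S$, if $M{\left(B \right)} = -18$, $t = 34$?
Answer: $-23993$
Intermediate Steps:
$S = -18$
$-23975 + S = -23975 - 18 = -23993$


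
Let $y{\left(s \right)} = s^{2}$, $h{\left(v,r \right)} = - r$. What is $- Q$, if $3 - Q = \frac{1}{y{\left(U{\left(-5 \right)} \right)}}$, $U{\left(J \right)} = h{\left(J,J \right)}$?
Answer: $- \frac{74}{25} \approx -2.96$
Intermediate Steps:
$U{\left(J \right)} = - J$
$Q = \frac{74}{25}$ ($Q = 3 - \frac{1}{\left(\left(-1\right) \left(-5\right)\right)^{2}} = 3 - \frac{1}{5^{2}} = 3 - \frac{1}{25} = \frac{74}{25} \approx 2.96$)
$- Q = \left(-1\right) \frac{74}{25} = - \frac{74}{25}$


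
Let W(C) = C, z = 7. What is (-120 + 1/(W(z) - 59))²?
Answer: 38950081/2704 ≈ 14405.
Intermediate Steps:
(-120 + 1/(W(z) - 59))² = (-120 + 1/(7 - 59))² = (-120 + 1/(-52))² = (-120 - 1/52)² = (-6241/52)² = 38950081/2704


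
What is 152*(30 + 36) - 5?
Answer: 10027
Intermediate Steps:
152*(30 + 36) - 5 = 152*66 - 5 = 10032 - 5 = 10027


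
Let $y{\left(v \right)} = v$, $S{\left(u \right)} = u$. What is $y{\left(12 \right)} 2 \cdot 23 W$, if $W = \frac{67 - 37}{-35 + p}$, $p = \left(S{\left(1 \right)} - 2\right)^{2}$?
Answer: $- \frac{8280}{17} \approx -487.06$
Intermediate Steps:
$p = 1$ ($p = \left(1 - 2\right)^{2} = \left(-1\right)^{2} = 1$)
$W = - \frac{15}{17}$ ($W = \frac{67 - 37}{-35 + 1} = \frac{30}{-34} = 30 \left(- \frac{1}{34}\right) = - \frac{15}{17} \approx -0.88235$)
$y{\left(12 \right)} 2 \cdot 23 W = 12 \cdot 2 \cdot 23 \left(- \frac{15}{17}\right) = 12 \cdot 46 \left(- \frac{15}{17}\right) = 552 \left(- \frac{15}{17}\right) = - \frac{8280}{17}$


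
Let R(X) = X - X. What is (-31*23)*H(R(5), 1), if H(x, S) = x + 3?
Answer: -2139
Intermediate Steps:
R(X) = 0
H(x, S) = 3 + x
(-31*23)*H(R(5), 1) = (-31*23)*(3 + 0) = -713*3 = -2139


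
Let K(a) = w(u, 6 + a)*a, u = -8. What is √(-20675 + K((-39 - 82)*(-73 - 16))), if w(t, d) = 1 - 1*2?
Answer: 2*I*√7861 ≈ 177.32*I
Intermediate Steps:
w(t, d) = -1 (w(t, d) = 1 - 2 = -1)
K(a) = -a
√(-20675 + K((-39 - 82)*(-73 - 16))) = √(-20675 - (-39 - 82)*(-73 - 16)) = √(-20675 - (-121)*(-89)) = √(-20675 - 1*10769) = √(-20675 - 10769) = √(-31444) = 2*I*√7861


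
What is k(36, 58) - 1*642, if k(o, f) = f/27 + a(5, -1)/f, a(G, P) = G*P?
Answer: -1002143/1566 ≈ -639.94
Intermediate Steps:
k(o, f) = -5/f + f/27 (k(o, f) = f/27 + (5*(-1))/f = f*(1/27) - 5/f = f/27 - 5/f = -5/f + f/27)
k(36, 58) - 1*642 = (-5/58 + (1/27)*58) - 1*642 = (-5*1/58 + 58/27) - 642 = (-5/58 + 58/27) - 642 = 3229/1566 - 642 = -1002143/1566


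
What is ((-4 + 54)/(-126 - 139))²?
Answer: 100/2809 ≈ 0.035600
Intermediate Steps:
((-4 + 54)/(-126 - 139))² = (50/(-265))² = (50*(-1/265))² = (-10/53)² = 100/2809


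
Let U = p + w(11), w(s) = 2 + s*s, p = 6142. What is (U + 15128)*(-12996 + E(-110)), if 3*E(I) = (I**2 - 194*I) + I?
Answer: -40347198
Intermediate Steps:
w(s) = 2 + s**2
U = 6265 (U = 6142 + (2 + 11**2) = 6142 + (2 + 121) = 6142 + 123 = 6265)
E(I) = -193*I/3 + I**2/3 (E(I) = ((I**2 - 194*I) + I)/3 = (I**2 - 193*I)/3 = -193*I/3 + I**2/3)
(U + 15128)*(-12996 + E(-110)) = (6265 + 15128)*(-12996 + (1/3)*(-110)*(-193 - 110)) = 21393*(-12996 + (1/3)*(-110)*(-303)) = 21393*(-12996 + 11110) = 21393*(-1886) = -40347198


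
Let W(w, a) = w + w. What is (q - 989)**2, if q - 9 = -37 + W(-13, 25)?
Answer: 1087849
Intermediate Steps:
W(w, a) = 2*w
q = -54 (q = 9 + (-37 + 2*(-13)) = 9 + (-37 - 26) = 9 - 63 = -54)
(q - 989)**2 = (-54 - 989)**2 = (-1043)**2 = 1087849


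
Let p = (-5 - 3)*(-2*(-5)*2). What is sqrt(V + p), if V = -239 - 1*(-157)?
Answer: 11*I*sqrt(2) ≈ 15.556*I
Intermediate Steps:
V = -82 (V = -239 + 157 = -82)
p = -160 (p = -80*2 = -8*20 = -160)
sqrt(V + p) = sqrt(-82 - 160) = sqrt(-242) = 11*I*sqrt(2)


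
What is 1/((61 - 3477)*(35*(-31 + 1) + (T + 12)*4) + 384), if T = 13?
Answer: 1/3245584 ≈ 3.0811e-7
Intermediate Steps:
1/((61 - 3477)*(35*(-31 + 1) + (T + 12)*4) + 384) = 1/((61 - 3477)*(35*(-31 + 1) + (13 + 12)*4) + 384) = 1/(-3416*(35*(-30) + 25*4) + 384) = 1/(-3416*(-1050 + 100) + 384) = 1/(-3416*(-950) + 384) = 1/(3245200 + 384) = 1/3245584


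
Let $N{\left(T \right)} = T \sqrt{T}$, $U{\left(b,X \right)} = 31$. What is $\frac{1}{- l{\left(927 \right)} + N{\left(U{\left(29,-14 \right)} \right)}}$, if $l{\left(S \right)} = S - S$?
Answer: $\frac{\sqrt{31}}{961} \approx 0.0057937$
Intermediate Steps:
$l{\left(S \right)} = 0$
$N{\left(T \right)} = T^{\frac{3}{2}}$
$\frac{1}{- l{\left(927 \right)} + N{\left(U{\left(29,-14 \right)} \right)}} = \frac{1}{\left(-1\right) 0 + 31^{\frac{3}{2}}} = \frac{1}{0 + 31 \sqrt{31}} = \frac{1}{31 \sqrt{31}} = \frac{\sqrt{31}}{961}$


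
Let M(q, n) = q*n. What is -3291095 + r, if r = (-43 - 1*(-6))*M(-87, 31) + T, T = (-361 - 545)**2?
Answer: -2370470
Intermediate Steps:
M(q, n) = n*q
T = 820836 (T = (-906)**2 = 820836)
r = 920625 (r = (-43 - 1*(-6))*(31*(-87)) + 820836 = (-43 + 6)*(-2697) + 820836 = -37*(-2697) + 820836 = 99789 + 820836 = 920625)
-3291095 + r = -3291095 + 920625 = -2370470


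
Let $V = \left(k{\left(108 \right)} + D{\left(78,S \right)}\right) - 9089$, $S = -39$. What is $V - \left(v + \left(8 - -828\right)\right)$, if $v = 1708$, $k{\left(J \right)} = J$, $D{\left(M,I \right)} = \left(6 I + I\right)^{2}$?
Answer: $63004$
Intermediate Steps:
$D{\left(M,I \right)} = 49 I^{2}$ ($D{\left(M,I \right)} = \left(7 I\right)^{2} = 49 I^{2}$)
$V = 65548$ ($V = \left(108 + 49 \left(-39\right)^{2}\right) - 9089 = \left(108 + 49 \cdot 1521\right) - 9089 = \left(108 + 74529\right) - 9089 = 74637 - 9089 = 65548$)
$V - \left(v + \left(8 - -828\right)\right) = 65548 - \left(1708 + \left(8 - -828\right)\right) = 65548 - \left(1708 + \left(8 + 828\right)\right) = 65548 - \left(1708 + 836\right) = 65548 - 2544 = 63004$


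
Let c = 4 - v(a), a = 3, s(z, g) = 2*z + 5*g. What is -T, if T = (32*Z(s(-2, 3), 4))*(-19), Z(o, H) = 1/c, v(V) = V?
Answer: 608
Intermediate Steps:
c = 1 (c = 4 - 1*3 = 4 - 3 = 1)
Z(o, H) = 1 (Z(o, H) = 1/1 = 1)
T = -608 (T = (32*1)*(-19) = 32*(-19) = -608)
-T = -1*(-608) = 608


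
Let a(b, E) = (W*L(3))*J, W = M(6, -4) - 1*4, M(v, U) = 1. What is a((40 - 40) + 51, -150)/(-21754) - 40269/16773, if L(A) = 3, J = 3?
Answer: -291852985/121626614 ≈ -2.3996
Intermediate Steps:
W = -3 (W = 1 - 1*4 = 1 - 4 = -3)
a(b, E) = -27 (a(b, E) = -3*3*3 = -9*3 = -27)
a((40 - 40) + 51, -150)/(-21754) - 40269/16773 = -27/(-21754) - 40269/16773 = -27*(-1/21754) - 40269*1/16773 = 27/21754 - 13423/5591 = -291852985/121626614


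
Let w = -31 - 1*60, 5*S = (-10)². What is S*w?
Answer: -1820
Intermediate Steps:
S = 20 (S = (⅕)*(-10)² = (⅕)*100 = 20)
w = -91 (w = -31 - 60 = -91)
S*w = 20*(-91) = -1820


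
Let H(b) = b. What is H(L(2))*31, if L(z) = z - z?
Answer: 0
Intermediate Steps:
L(z) = 0
H(L(2))*31 = 0*31 = 0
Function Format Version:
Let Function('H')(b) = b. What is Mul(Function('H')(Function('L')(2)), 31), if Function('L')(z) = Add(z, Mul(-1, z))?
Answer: 0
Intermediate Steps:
Function('L')(z) = 0
Mul(Function('H')(Function('L')(2)), 31) = Mul(0, 31) = 0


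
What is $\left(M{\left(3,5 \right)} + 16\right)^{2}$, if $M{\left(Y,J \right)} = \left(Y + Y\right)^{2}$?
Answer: $2704$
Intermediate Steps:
$M{\left(Y,J \right)} = 4 Y^{2}$ ($M{\left(Y,J \right)} = \left(2 Y\right)^{2} = 4 Y^{2}$)
$\left(M{\left(3,5 \right)} + 16\right)^{2} = \left(4 \cdot 3^{2} + 16\right)^{2} = \left(4 \cdot 9 + 16\right)^{2} = \left(36 + 16\right)^{2} = 52^{2} = 2704$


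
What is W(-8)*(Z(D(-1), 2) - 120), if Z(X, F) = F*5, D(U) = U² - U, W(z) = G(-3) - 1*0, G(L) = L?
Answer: 330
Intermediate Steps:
W(z) = -3 (W(z) = -3 - 1*0 = -3 + 0 = -3)
Z(X, F) = 5*F
W(-8)*(Z(D(-1), 2) - 120) = -3*(5*2 - 120) = -3*(10 - 120) = -3*(-110) = 330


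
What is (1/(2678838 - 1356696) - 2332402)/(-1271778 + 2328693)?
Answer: -3083766645083/1397391711930 ≈ -2.2068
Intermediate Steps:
(1/(2678838 - 1356696) - 2332402)/(-1271778 + 2328693) = (1/1322142 - 2332402)/1056915 = (1/1322142 - 2332402)*(1/1056915) = -3083766645083/1322142*1/1056915 = -3083766645083/1397391711930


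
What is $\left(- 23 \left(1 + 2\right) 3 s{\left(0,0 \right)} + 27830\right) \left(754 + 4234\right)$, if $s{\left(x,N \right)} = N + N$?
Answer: $138816040$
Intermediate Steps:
$s{\left(x,N \right)} = 2 N$
$\left(- 23 \left(1 + 2\right) 3 s{\left(0,0 \right)} + 27830\right) \left(754 + 4234\right) = \left(- 23 \left(1 + 2\right) 3 \cdot 2 \cdot 0 + 27830\right) \left(754 + 4234\right) = \left(- 23 \cdot 3 \cdot 3 \cdot 0 + 27830\right) 4988 = \left(\left(-23\right) 9 \cdot 0 + 27830\right) 4988 = \left(\left(-207\right) 0 + 27830\right) 4988 = \left(0 + 27830\right) 4988 = 27830 \cdot 4988 = 138816040$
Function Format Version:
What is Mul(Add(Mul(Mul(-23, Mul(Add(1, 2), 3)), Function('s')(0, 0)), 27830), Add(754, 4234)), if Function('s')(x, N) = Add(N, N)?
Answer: 138816040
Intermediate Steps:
Function('s')(x, N) = Mul(2, N)
Mul(Add(Mul(Mul(-23, Mul(Add(1, 2), 3)), Function('s')(0, 0)), 27830), Add(754, 4234)) = Mul(Add(Mul(Mul(-23, Mul(Add(1, 2), 3)), Mul(2, 0)), 27830), Add(754, 4234)) = Mul(Add(Mul(Mul(-23, Mul(3, 3)), 0), 27830), 4988) = Mul(Add(Mul(Mul(-23, 9), 0), 27830), 4988) = Mul(Add(Mul(-207, 0), 27830), 4988) = Mul(Add(0, 27830), 4988) = Mul(27830, 4988) = 138816040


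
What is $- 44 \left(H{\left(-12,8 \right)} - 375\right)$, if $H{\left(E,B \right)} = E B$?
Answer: $20724$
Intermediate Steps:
$H{\left(E,B \right)} = B E$
$- 44 \left(H{\left(-12,8 \right)} - 375\right) = - 44 \left(8 \left(-12\right) - 375\right) = - 44 \left(-96 - 375\right) = \left(-44\right) \left(-471\right) = 20724$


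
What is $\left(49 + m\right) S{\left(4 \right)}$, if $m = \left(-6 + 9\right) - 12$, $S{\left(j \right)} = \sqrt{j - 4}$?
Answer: $0$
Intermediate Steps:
$S{\left(j \right)} = \sqrt{-4 + j}$
$m = -9$ ($m = 3 - 12 = -9$)
$\left(49 + m\right) S{\left(4 \right)} = \left(49 - 9\right) \sqrt{-4 + 4} = 40 \sqrt{0} = 40 \cdot 0 = 0$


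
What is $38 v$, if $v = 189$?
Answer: $7182$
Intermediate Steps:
$38 v = 38 \cdot 189 = 7182$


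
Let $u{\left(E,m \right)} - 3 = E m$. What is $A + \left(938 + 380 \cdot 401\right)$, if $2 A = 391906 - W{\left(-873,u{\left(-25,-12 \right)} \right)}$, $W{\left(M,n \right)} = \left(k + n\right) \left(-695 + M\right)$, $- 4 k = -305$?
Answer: $646603$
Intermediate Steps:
$k = \frac{305}{4}$ ($k = \left(- \frac{1}{4}\right) \left(-305\right) = \frac{305}{4} \approx 76.25$)
$u{\left(E,m \right)} = 3 + E m$
$W{\left(M,n \right)} = \left(-695 + M\right) \left(\frac{305}{4} + n\right)$ ($W{\left(M,n \right)} = \left(\frac{305}{4} + n\right) \left(-695 + M\right) = \left(-695 + M\right) \left(\frac{305}{4} + n\right)$)
$A = 493285$ ($A = \frac{391906 - \left(- \frac{211975}{4} - 695 \left(3 - -300\right) + \frac{305}{4} \left(-873\right) - 873 \left(3 - -300\right)\right)}{2} = \frac{391906 - \left(- \frac{211975}{4} - 695 \left(3 + 300\right) - \frac{266265}{4} - 873 \left(3 + 300\right)\right)}{2} = \frac{391906 - \left(- \frac{211975}{4} - 210585 - \frac{266265}{4} - 264519\right)}{2} = \frac{391906 - -594664}{2} = \frac{391906 + 594664}{2} = \frac{1}{2} \cdot 986570 = 493285$)
$A + \left(938 + 380 \cdot 401\right) = 493285 + \left(938 + 380 \cdot 401\right) = 493285 + \left(938 + 152380\right) = 493285 + 153318 = 646603$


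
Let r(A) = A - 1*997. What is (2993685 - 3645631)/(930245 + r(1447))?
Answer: -651946/930695 ≈ -0.70049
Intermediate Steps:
r(A) = -997 + A (r(A) = A - 997 = -997 + A)
(2993685 - 3645631)/(930245 + r(1447)) = (2993685 - 3645631)/(930245 + (-997 + 1447)) = -651946/(930245 + 450) = -651946/930695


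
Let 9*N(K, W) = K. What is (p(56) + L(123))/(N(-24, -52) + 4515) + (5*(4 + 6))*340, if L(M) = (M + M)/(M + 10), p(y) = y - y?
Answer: 30607157738/1800421 ≈ 17000.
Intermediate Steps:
N(K, W) = K/9
p(y) = 0
L(M) = 2*M/(10 + M) (L(M) = (2*M)/(10 + M) = 2*M/(10 + M))
(p(56) + L(123))/(N(-24, -52) + 4515) + (5*(4 + 6))*340 = (0 + 2*123/(10 + 123))/((1/9)*(-24) + 4515) + (5*(4 + 6))*340 = (0 + 2*123/133)/(-8/3 + 4515) + (5*10)*340 = (0 + 2*123*(1/133))/(13537/3) + 50*340 = (0 + 246/133)*(3/13537) + 17000 = (246/133)*(3/13537) + 17000 = 738/1800421 + 17000 = 30607157738/1800421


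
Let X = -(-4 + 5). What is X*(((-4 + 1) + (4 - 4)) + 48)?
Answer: -45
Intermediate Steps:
X = -1 (X = -1*1 = -1)
X*(((-4 + 1) + (4 - 4)) + 48) = -(((-4 + 1) + (4 - 4)) + 48) = -((-3 + 0) + 48) = -(-3 + 48) = -1*45 = -45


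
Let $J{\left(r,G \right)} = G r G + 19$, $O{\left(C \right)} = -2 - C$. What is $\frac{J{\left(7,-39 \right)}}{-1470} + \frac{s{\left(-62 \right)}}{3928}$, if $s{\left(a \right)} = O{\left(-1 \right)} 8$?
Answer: $- \frac{2619238}{360885} \approx -7.2578$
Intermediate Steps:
$J{\left(r,G \right)} = 19 + r G^{2}$ ($J{\left(r,G \right)} = r G^{2} + 19 = 19 + r G^{2}$)
$s{\left(a \right)} = -8$ ($s{\left(a \right)} = \left(-2 - -1\right) 8 = \left(-2 + 1\right) 8 = \left(-1\right) 8 = -8$)
$\frac{J{\left(7,-39 \right)}}{-1470} + \frac{s{\left(-62 \right)}}{3928} = \frac{19 + 7 \left(-39\right)^{2}}{-1470} - \frac{8}{3928} = \left(19 + 7 \cdot 1521\right) \left(- \frac{1}{1470}\right) - \frac{1}{491} = \left(19 + 10647\right) \left(- \frac{1}{1470}\right) - \frac{1}{491} = 10666 \left(- \frac{1}{1470}\right) - \frac{1}{491} = - \frac{5333}{735} - \frac{1}{491} = - \frac{2619238}{360885}$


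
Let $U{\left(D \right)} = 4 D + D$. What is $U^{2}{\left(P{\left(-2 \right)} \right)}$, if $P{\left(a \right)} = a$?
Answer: $100$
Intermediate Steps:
$U{\left(D \right)} = 5 D$
$U^{2}{\left(P{\left(-2 \right)} \right)} = \left(5 \left(-2\right)\right)^{2} = \left(-10\right)^{2} = 100$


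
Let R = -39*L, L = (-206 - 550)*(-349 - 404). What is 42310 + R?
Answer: -22159142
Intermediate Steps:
L = 569268 (L = -756*(-753) = 569268)
R = -22201452 (R = -39*569268 = -22201452)
42310 + R = 42310 - 22201452 = -22159142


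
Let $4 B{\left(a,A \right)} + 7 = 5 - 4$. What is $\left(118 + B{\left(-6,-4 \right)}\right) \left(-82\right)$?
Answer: $-9553$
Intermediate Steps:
$B{\left(a,A \right)} = - \frac{3}{2}$ ($B{\left(a,A \right)} = - \frac{7}{4} + \frac{5 - 4}{4} = - \frac{7}{4} + \frac{1}{4} \cdot 1 = - \frac{7}{4} + \frac{1}{4} = - \frac{3}{2}$)
$\left(118 + B{\left(-6,-4 \right)}\right) \left(-82\right) = \left(118 - \frac{3}{2}\right) \left(-82\right) = \frac{233}{2} \left(-82\right) = -9553$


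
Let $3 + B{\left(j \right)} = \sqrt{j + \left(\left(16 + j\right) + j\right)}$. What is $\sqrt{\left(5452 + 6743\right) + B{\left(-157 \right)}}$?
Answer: $\sqrt{12192 + i \sqrt{455}} \approx 110.42 + 0.0966 i$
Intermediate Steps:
$B{\left(j \right)} = -3 + \sqrt{16 + 3 j}$ ($B{\left(j \right)} = -3 + \sqrt{j + \left(\left(16 + j\right) + j\right)} = -3 + \sqrt{j + \left(16 + 2 j\right)} = -3 + \sqrt{16 + 3 j}$)
$\sqrt{\left(5452 + 6743\right) + B{\left(-157 \right)}} = \sqrt{\left(5452 + 6743\right) - \left(3 - \sqrt{16 + 3 \left(-157\right)}\right)} = \sqrt{12195 - \left(3 - \sqrt{16 - 471}\right)} = \sqrt{12195 - \left(3 - \sqrt{-455}\right)} = \sqrt{12195 - \left(3 - i \sqrt{455}\right)} = \sqrt{12192 + i \sqrt{455}}$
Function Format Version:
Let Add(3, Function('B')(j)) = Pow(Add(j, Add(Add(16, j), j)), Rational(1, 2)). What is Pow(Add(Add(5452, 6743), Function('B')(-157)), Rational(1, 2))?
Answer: Pow(Add(12192, Mul(I, Pow(455, Rational(1, 2)))), Rational(1, 2)) ≈ Add(110.42, Mul(0.0966, I))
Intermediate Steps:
Function('B')(j) = Add(-3, Pow(Add(16, Mul(3, j)), Rational(1, 2))) (Function('B')(j) = Add(-3, Pow(Add(j, Add(Add(16, j), j)), Rational(1, 2))) = Add(-3, Pow(Add(j, Add(16, Mul(2, j))), Rational(1, 2))) = Add(-3, Pow(Add(16, Mul(3, j)), Rational(1, 2))))
Pow(Add(Add(5452, 6743), Function('B')(-157)), Rational(1, 2)) = Pow(Add(Add(5452, 6743), Add(-3, Pow(Add(16, Mul(3, -157)), Rational(1, 2)))), Rational(1, 2)) = Pow(Add(12195, Add(-3, Pow(Add(16, -471), Rational(1, 2)))), Rational(1, 2)) = Pow(Add(12195, Add(-3, Pow(-455, Rational(1, 2)))), Rational(1, 2)) = Pow(Add(12195, Add(-3, Mul(I, Pow(455, Rational(1, 2))))), Rational(1, 2)) = Pow(Add(12192, Mul(I, Pow(455, Rational(1, 2)))), Rational(1, 2))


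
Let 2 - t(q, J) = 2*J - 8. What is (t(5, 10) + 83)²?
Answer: 5329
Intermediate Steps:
t(q, J) = 10 - 2*J (t(q, J) = 2 - (2*J - 8) = 2 - (-8 + 2*J) = 2 + (8 - 2*J) = 10 - 2*J)
(t(5, 10) + 83)² = ((10 - 2*10) + 83)² = ((10 - 20) + 83)² = (-10 + 83)² = 73² = 5329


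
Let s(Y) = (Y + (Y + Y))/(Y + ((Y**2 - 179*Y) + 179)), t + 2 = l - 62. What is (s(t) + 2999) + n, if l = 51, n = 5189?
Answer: 21796417/2662 ≈ 8188.0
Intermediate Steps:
t = -13 (t = -2 + (51 - 62) = -2 - 11 = -13)
s(Y) = 3*Y/(179 + Y**2 - 178*Y) (s(Y) = (Y + 2*Y)/(Y + (179 + Y**2 - 179*Y)) = (3*Y)/(179 + Y**2 - 178*Y) = 3*Y/(179 + Y**2 - 178*Y))
(s(t) + 2999) + n = (3*(-13)/(179 + (-13)**2 - 178*(-13)) + 2999) + 5189 = (3*(-13)/(179 + 169 + 2314) + 2999) + 5189 = (3*(-13)/2662 + 2999) + 5189 = (3*(-13)*(1/2662) + 2999) + 5189 = (-39/2662 + 2999) + 5189 = 7983299/2662 + 5189 = 21796417/2662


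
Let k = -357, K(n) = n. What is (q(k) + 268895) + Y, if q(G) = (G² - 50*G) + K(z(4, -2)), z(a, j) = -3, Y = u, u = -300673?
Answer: 113518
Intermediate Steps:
Y = -300673
q(G) = -3 + G² - 50*G (q(G) = (G² - 50*G) - 3 = -3 + G² - 50*G)
(q(k) + 268895) + Y = ((-3 + (-357)² - 50*(-357)) + 268895) - 300673 = ((-3 + 127449 + 17850) + 268895) - 300673 = (145296 + 268895) - 300673 = 414191 - 300673 = 113518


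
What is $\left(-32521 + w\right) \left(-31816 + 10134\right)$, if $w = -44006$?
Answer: $1659258414$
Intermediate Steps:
$\left(-32521 + w\right) \left(-31816 + 10134\right) = \left(-32521 - 44006\right) \left(-31816 + 10134\right) = \left(-76527\right) \left(-21682\right) = 1659258414$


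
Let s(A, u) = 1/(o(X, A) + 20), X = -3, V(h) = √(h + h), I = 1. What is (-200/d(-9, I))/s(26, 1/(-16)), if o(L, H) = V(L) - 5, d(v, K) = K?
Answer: -3000 - 200*I*√6 ≈ -3000.0 - 489.9*I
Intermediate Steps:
V(h) = √2*√h (V(h) = √(2*h) = √2*√h)
o(L, H) = -5 + √2*√L (o(L, H) = √2*√L - 5 = -5 + √2*√L)
s(A, u) = 1/(15 + I*√6) (s(A, u) = 1/((-5 + √2*√(-3)) + 20) = 1/((-5 + √2*(I*√3)) + 20) = 1/((-5 + I*√6) + 20) = 1/(15 + I*√6))
(-200/d(-9, I))/s(26, 1/(-16)) = (-200/1)/(5/77 - I*√6/231) = (-200*1)/(5/77 - I*√6/231) = -200/(5/77 - I*√6/231)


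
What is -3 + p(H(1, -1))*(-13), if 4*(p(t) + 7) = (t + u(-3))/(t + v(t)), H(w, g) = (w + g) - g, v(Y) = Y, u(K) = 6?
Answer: 613/8 ≈ 76.625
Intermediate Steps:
H(w, g) = w (H(w, g) = (g + w) - g = w)
p(t) = -7 + (6 + t)/(8*t) (p(t) = -7 + ((t + 6)/(t + t))/4 = -7 + ((6 + t)/((2*t)))/4 = -7 + ((6 + t)*(1/(2*t)))/4 = -7 + ((6 + t)/(2*t))/4 = -7 + (6 + t)/(8*t))
-3 + p(H(1, -1))*(-13) = -3 + ((⅛)*(6 - 55*1)/1)*(-13) = -3 + ((⅛)*1*(6 - 55))*(-13) = -3 + ((⅛)*1*(-49))*(-13) = -3 - 49/8*(-13) = -3 + 637/8 = 613/8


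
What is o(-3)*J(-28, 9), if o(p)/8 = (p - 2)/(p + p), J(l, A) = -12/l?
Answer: 20/7 ≈ 2.8571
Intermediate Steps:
o(p) = 4*(-2 + p)/p (o(p) = 8*((p - 2)/(p + p)) = 8*((-2 + p)/((2*p))) = 8*((-2 + p)*(1/(2*p))) = 8*((-2 + p)/(2*p)) = 4*(-2 + p)/p)
o(-3)*J(-28, 9) = (4 - 8/(-3))*(-12/(-28)) = (4 - 8*(-⅓))*(-12*(-1/28)) = (4 + 8/3)*(3/7) = (20/3)*(3/7) = 20/7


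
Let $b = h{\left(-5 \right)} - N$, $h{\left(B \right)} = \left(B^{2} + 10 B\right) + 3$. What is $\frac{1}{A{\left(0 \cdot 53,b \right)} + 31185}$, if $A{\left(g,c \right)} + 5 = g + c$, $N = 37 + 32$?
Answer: $\frac{1}{31089} \approx 3.2166 \cdot 10^{-5}$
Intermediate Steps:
$N = 69$
$h{\left(B \right)} = 3 + B^{2} + 10 B$
$b = -91$ ($b = \left(3 + \left(-5\right)^{2} + 10 \left(-5\right)\right) - 69 = \left(3 + 25 - 50\right) - 69 = -22 - 69 = -91$)
$A{\left(g,c \right)} = -5 + c + g$ ($A{\left(g,c \right)} = -5 + \left(g + c\right) = -5 + \left(c + g\right) = -5 + c + g$)
$\frac{1}{A{\left(0 \cdot 53,b \right)} + 31185} = \frac{1}{\left(-5 - 91 + 0 \cdot 53\right) + 31185} = \frac{1}{\left(-5 - 91 + 0\right) + 31185} = \frac{1}{-96 + 31185} = \frac{1}{31089}$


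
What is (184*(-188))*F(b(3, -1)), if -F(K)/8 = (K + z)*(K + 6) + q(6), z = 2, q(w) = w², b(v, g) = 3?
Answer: 22415616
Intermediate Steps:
F(K) = -288 - 8*(2 + K)*(6 + K) (F(K) = -8*((K + 2)*(K + 6) + 6²) = -8*((2 + K)*(6 + K) + 36) = -8*(36 + (2 + K)*(6 + K)) = -288 - 8*(2 + K)*(6 + K))
(184*(-188))*F(b(3, -1)) = (184*(-188))*(-384 - 64*3 - 8*3²) = -34592*(-384 - 192 - 8*9) = -34592*(-384 - 192 - 72) = -34592*(-648) = 22415616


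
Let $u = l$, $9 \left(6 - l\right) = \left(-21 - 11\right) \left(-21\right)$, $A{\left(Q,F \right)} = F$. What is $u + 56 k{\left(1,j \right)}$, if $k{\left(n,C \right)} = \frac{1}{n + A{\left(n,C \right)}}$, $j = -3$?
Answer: $- \frac{290}{3} \approx -96.667$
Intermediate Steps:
$k{\left(n,C \right)} = \frac{1}{C + n}$ ($k{\left(n,C \right)} = \frac{1}{n + C} = \frac{1}{C + n}$)
$l = - \frac{206}{3}$ ($l = 6 - \frac{\left(-21 - 11\right) \left(-21\right)}{9} = 6 - \frac{\left(-32\right) \left(-21\right)}{9} = 6 - \frac{224}{3} = - \frac{206}{3} \approx -68.667$)
$u = - \frac{206}{3} \approx -68.667$
$u + 56 k{\left(1,j \right)} = - \frac{206}{3} + \frac{56}{-3 + 1} = - \frac{206}{3} + \frac{56}{-2} = - \frac{206}{3} + 56 \left(- \frac{1}{2}\right) = - \frac{206}{3} - 28 = - \frac{290}{3}$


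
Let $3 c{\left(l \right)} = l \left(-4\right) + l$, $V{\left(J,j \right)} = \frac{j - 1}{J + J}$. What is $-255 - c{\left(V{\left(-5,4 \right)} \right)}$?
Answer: $- \frac{2553}{10} \approx -255.3$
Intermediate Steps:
$V{\left(J,j \right)} = \frac{-1 + j}{2 J}$
$c{\left(l \right)} = - l$ ($c{\left(l \right)} = \frac{l \left(-4\right) + l}{3} = \frac{- 4 l + l}{3} = \frac{\left(-3\right) l}{3} = - l$)
$-255 - c{\left(V{\left(-5,4 \right)} \right)} = -255 - - \frac{-1 + 4}{2 \left(-5\right)} = -255 - - \frac{\left(-1\right) 3}{2 \cdot 5} = -255 - \left(-1\right) \left(- \frac{3}{10}\right) = -255 - \frac{3}{10} = - \frac{2553}{10}$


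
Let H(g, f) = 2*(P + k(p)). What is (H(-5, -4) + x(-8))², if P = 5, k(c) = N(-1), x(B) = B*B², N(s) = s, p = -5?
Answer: 254016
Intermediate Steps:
x(B) = B³
k(c) = -1
H(g, f) = 8 (H(g, f) = 2*(5 - 1) = 2*4 = 8)
(H(-5, -4) + x(-8))² = (8 + (-8)³)² = (8 - 512)² = (-504)² = 254016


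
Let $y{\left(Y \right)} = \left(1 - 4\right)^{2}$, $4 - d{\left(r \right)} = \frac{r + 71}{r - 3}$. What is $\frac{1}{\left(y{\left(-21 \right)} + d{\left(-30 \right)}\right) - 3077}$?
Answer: $- \frac{33}{101071} \approx -0.0003265$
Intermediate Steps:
$d{\left(r \right)} = 4 - \frac{71 + r}{-3 + r}$ ($d{\left(r \right)} = 4 - \frac{r + 71}{r - 3} = 4 - \frac{71 + r}{-3 + r}$)
$y{\left(Y \right)} = 9$ ($y{\left(Y \right)} = \left(-3\right)^{2} = 9$)
$\frac{1}{\left(y{\left(-21 \right)} + d{\left(-30 \right)}\right) - 3077} = \frac{1}{\left(9 + \frac{-83 + 3 \left(-30\right)}{-3 - 30}\right) - 3077} = \frac{1}{\left(9 + \frac{-83 - 90}{-33}\right) - 3077} = \frac{1}{\left(9 - - \frac{173}{33}\right) - 3077} = \frac{1}{\left(9 + \frac{173}{33}\right) - 3077} = \frac{1}{\frac{470}{33} - 3077} = \frac{1}{- \frac{101071}{33}} = - \frac{33}{101071}$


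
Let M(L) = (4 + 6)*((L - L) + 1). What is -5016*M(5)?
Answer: -50160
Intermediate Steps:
M(L) = 10 (M(L) = 10*(0 + 1) = 10*1 = 10)
-5016*M(5) = -5016*10 = -50160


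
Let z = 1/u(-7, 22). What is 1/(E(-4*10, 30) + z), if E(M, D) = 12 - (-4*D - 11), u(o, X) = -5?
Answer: 5/714 ≈ 0.0070028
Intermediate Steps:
E(M, D) = 23 + 4*D (E(M, D) = 12 - (-11 - 4*D) = 12 + (11 + 4*D) = 23 + 4*D)
z = -⅕ (z = 1/(-5) = -⅕ ≈ -0.20000)
1/(E(-4*10, 30) + z) = 1/((23 + 4*30) - ⅕) = 1/((23 + 120) - ⅕) = 1/(143 - ⅕) = 1/(714/5) = 5/714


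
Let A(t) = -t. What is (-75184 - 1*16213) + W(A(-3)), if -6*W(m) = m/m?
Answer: -548383/6 ≈ -91397.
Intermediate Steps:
W(m) = -1/6 (W(m) = -m/(6*m) = -1/6*1 = -1/6)
(-75184 - 1*16213) + W(A(-3)) = (-75184 - 1*16213) - 1/6 = (-75184 - 16213) - 1/6 = -91397 - 1/6 = -548383/6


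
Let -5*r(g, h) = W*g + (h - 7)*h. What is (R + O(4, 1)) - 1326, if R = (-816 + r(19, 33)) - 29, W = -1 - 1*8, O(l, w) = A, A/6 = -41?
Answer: -12772/5 ≈ -2554.4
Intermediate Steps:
A = -246 (A = 6*(-41) = -246)
O(l, w) = -246
W = -9 (W = -1 - 8 = -9)
r(g, h) = 9*g/5 - h*(-7 + h)/5 (r(g, h) = -(-9*g + (h - 7)*h)/5 = -(-9*g + (-7 + h)*h)/5 = -(-9*g + h*(-7 + h))/5 = 9*g/5 - h*(-7 + h)/5)
R = -4912/5 (R = (-816 + (-⅕*33² + (7/5)*33 + (9/5)*19)) - 29 = (-816 + (-⅕*1089 + 231/5 + 171/5)) - 29 = (-816 + (-1089/5 + 231/5 + 171/5)) - 29 = (-816 - 687/5) - 29 = -4767/5 - 29 = -4912/5 ≈ -982.40)
(R + O(4, 1)) - 1326 = (-4912/5 - 246) - 1326 = -6142/5 - 1326 = -12772/5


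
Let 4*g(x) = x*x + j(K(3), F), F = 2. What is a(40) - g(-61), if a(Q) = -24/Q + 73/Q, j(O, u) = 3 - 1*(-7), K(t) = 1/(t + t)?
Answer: -37261/40 ≈ -931.53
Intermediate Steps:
K(t) = 1/(2*t)
j(O, u) = 10 (j(O, u) = 3 + 7 = 10)
g(x) = 5/2 + x²/4 (g(x) = (x*x + 10)/4 = (x² + 10)/4 = (10 + x²)/4 = 5/2 + x²/4)
a(Q) = 49/Q
a(40) - g(-61) = 49/40 - (5/2 + (¼)*(-61)²) = 49*(1/40) - (5/2 + (¼)*3721) = 49/40 - (5/2 + 3721/4) = 49/40 - 1*3731/4 = 49/40 - 3731/4 = -37261/40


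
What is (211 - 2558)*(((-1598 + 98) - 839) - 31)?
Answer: 5562390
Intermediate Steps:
(211 - 2558)*(((-1598 + 98) - 839) - 31) = -2347*((-1500 - 839) - 31) = -2347*(-2339 - 31) = -2347*(-2370) = 5562390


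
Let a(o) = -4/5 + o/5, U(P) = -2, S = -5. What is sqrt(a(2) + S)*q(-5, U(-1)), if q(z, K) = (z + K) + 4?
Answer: -9*I*sqrt(15)/5 ≈ -6.9714*I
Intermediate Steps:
a(o) = -4/5 + o/5 (a(o) = -4*1/5 + o*(1/5) = -4/5 + o/5)
q(z, K) = 4 + K + z (q(z, K) = (K + z) + 4 = 4 + K + z)
sqrt(a(2) + S)*q(-5, U(-1)) = sqrt((-4/5 + (1/5)*2) - 5)*(4 - 2 - 5) = sqrt((-4/5 + 2/5) - 5)*(-3) = sqrt(-2/5 - 5)*(-3) = sqrt(-27/5)*(-3) = (3*I*sqrt(15)/5)*(-3) = -9*I*sqrt(15)/5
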